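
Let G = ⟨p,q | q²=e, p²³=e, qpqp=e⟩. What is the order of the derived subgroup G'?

G' = [G, G] is generated by all commutators. The generator-pair commutators are: [p, q] = p².
The subgroup they normally generate is {e, p, p², p³, p⁴, p⁵, p⁶, p⁷, p⁸, p⁹, p¹⁰, p¹¹, p¹², p¹³, p¹⁴, p¹⁵, p¹⁶, p¹⁷, p¹⁸, p¹⁹, p²⁰, p²¹, p²²}, of order 23.
Check: |G/G'| = 46/23 = 2 is the order of the abelianisation.

Answer: 23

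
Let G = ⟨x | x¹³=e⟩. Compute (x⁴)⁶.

Compute successive powers of (x⁴), reducing at each step:
  (x⁴)²: (x⁴) · x⁴ = x⁸
  (x⁴)³: (x⁸) · x⁴ = x¹²
  (x⁴)⁴: (x¹²) · x⁴ = x³
  (x⁴)⁵: (x³) · x⁴ = x⁷
  (x⁴)⁶: (x⁷) · x⁴ = x¹¹

Answer: x¹¹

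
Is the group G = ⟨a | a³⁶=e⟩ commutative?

G has a single generator, so G is cyclic and hence abelian.

Answer: Yes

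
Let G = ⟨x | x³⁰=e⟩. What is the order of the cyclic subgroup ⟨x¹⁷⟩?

|⟨x¹⁷⟩| equals the order of x¹⁷. Compute successive powers until reaching e:
  (x¹⁷)¹ = x¹⁷, (x¹⁷)² = x⁴, (x¹⁷)³ = x²¹, (x¹⁷)⁴ = x⁸, (x¹⁷)⁵ = x²⁵, (x¹⁷)⁶ = x¹², (x¹⁷)⁷ = x²⁹, (x¹⁷)⁸ = x¹⁶, (x¹⁷)⁹ = x³, (x¹⁷)¹⁰ = x²⁰, (x¹⁷)¹¹ = x⁷, (x¹⁷)¹² = x²⁴, (x¹⁷)¹³ = x¹¹, (x¹⁷)¹⁴ = x²⁸, (x¹⁷)¹⁵ = x¹⁵, (x¹⁷)¹⁶ = x², (x¹⁷)¹⁷ = x¹⁹, (x¹⁷)¹⁸ = x⁶, (x¹⁷)¹⁹ = x²³, (x¹⁷)²⁰ = x¹⁰, (x¹⁷)²¹ = x²⁷, (x¹⁷)²² = x¹⁴, (x¹⁷)²³ = x, (x¹⁷)²⁴ = x¹⁸, (x¹⁷)²⁵ = x⁵, (x¹⁷)²⁶ = x²², (x¹⁷)²⁷ = x⁹, (x¹⁷)²⁸ = x²⁶, (x¹⁷)²⁹ = x¹³, (x¹⁷)³⁰ = e.
The smallest positive k with (x¹⁷)ᵏ = e is 30, so |⟨x¹⁷⟩| = 30.

Answer: 30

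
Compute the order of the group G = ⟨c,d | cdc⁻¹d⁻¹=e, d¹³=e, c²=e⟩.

Enumerate words in the generators, reducing via the relations: the distinct elements are
  {c, d, e, cd, d², d³, d⁴, d⁵, d⁶, d⁷, d⁸, d⁹, cd², cd³, cd⁴, cd⁵, cd⁶, cd⁷, cd⁸, cd⁹, d¹², d¹¹, d¹⁰, cd¹², cd¹¹, cd¹⁰}.
No further products give new elements, so |G| = 26.

Answer: 26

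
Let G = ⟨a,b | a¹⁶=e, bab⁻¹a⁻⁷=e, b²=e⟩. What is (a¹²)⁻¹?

The order of (a¹²) is 4 (smallest k with (a¹²)ᵏ = e), so (a¹²)⁻¹ = (a¹²)³ = a⁴.
Check: (a¹²) · (a⁴) → (a¹²) · a⁴ = e, giving e as required.

Answer: a⁴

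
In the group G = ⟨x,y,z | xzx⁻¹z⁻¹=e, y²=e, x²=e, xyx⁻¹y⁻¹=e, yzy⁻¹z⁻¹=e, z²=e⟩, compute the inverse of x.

The order of x is 2 (smallest k with xᵏ = e), so x⁻¹ = x¹ = x.
Check: x · x → x · x = e, giving e as required.

Answer: x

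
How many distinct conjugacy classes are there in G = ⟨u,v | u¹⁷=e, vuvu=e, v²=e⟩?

The conjugacy classes (representative and size) are:
  [e] (size 1), [u¹⁶] (size 2), [u²] (size 2), [u³] (size 2), [u¹³] (size 2), [u¹²] (size 2), [u⁶] (size 2), [u¹⁰] (size 2), [u⁹] (size 2), [u⁷v] (size 17).
Class equation: 1 + 2 + 2 + 2 + 2 + 2 + 2 + 2 + 2 + 17 = 34 = |G|. So G has 10 conjugacy classes.

Answer: 10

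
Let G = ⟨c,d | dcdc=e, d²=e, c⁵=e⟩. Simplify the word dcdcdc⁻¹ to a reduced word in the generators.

Multiply left to right, reducing at each step:
  d · c = c⁴d
  (c⁴d) · d = c⁴
  (c⁴) · c = e
  e · d = d
  d · c⁻¹ = cd

Answer: cd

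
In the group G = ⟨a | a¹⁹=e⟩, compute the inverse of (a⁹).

The order of (a⁹) is 19 (smallest k with (a⁹)ᵏ = e), so (a⁹)⁻¹ = (a⁹)¹⁸ = a¹⁰.
Check: (a⁹) · (a¹⁰) → (a⁹) · a¹⁰ = e, giving e as required.

Answer: a¹⁰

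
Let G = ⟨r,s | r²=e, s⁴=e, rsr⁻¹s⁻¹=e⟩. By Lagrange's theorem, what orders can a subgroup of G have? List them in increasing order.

|G| = 8 = 2³. By Lagrange's theorem the order of any subgroup divides 8; the divisors of 8 are 1, 2, 4, 8.

Answer: 1, 2, 4, 8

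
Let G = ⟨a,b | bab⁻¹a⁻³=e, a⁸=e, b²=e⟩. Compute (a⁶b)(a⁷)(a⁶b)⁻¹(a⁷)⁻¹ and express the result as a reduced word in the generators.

[(a⁶b), (a⁷)] = (a⁶b)·(a⁷)·(a⁶b)⁻¹·(a⁷)⁻¹.
  (a⁶b) · (a⁷) = a³b
  (a³b) · (a⁶b) = a⁵
  (a⁵) · a = a⁶

Answer: a⁶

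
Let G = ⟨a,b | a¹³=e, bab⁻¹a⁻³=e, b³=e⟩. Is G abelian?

a·b = ab but b·a = a³b, so a·b ≠ b·a and G is not abelian.

Answer: No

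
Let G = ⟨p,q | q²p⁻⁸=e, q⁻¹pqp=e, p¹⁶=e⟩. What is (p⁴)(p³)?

Compute (p⁴) · (p³) by multiplying left to right and reducing via the relations at each step:
  (p⁴) · p³ = p⁷

Answer: p⁷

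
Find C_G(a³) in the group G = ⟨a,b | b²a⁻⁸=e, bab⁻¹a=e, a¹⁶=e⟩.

⟨a³⟩ ⊆ C_G(a³) since powers of a³ commute with a³; so |C_G(a³)| ≥ |⟨a³⟩| = 16.
By orbit–stabilizer, |C_G(a³)| = |G| / |conj. class of a³| = 32 / 2 = 16.
The 16 elements commuting with a³ are {e, a, a², a³, a⁴, a⁵, a⁶, a⁷, a⁸, a⁹, a¹⁰, a¹¹, a¹², a¹³, a¹⁴, a¹⁵}.

Answer: {e, a, a², a³, a⁴, a⁵, a⁶, a⁷, a⁸, a⁹, a¹⁰, a¹¹, a¹², a¹³, a¹⁴, a¹⁵}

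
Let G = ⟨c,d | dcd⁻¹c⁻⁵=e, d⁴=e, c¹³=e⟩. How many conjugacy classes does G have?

The conjugacy classes (representative and size) are:
  [e] (size 1), [c] (size 4), [c²] (size 4), [c⁹] (size 4), [c¹²d] (size 13), [c⁴d²] (size 13), [c¹²d³] (size 13).
Class equation: 1 + 4 + 4 + 4 + 13 + 13 + 13 = 52 = |G|. So G has 7 conjugacy classes.

Answer: 7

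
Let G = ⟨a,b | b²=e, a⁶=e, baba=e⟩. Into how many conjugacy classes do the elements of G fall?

The conjugacy classes (representative and size) are:
  [e] (size 1), [a⁵] (size 2), [a⁴] (size 2), [a³] (size 1), [b] (size 3), [a³b] (size 3).
Class equation: 1 + 2 + 2 + 1 + 3 + 3 = 12 = |G|. So G has 6 conjugacy classes.

Answer: 6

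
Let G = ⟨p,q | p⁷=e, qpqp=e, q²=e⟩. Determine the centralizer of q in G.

⟨q⟩ ⊆ C_G(q) since powers of q commute with q; so |C_G(q)| ≥ |⟨q⟩| = 2.
By orbit–stabilizer, |C_G(q)| = |G| / |conj. class of q| = 14 / 7 = 2.
The 2 elements commuting with q are {e, q}.

Answer: {e, q}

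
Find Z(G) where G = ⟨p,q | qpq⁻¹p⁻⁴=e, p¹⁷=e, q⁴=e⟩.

An element z ∈ Z(G) iff z commutes with every generator.
For example e is central: e·p = p = p·e; e·q = q = q·e.
Whereas p ∉ Z(G) since p·q = pq ≠ p⁴q = q·p.
Checking each of the 68 elements this way gives Z(G) = {e}, of order 1.

Answer: {e}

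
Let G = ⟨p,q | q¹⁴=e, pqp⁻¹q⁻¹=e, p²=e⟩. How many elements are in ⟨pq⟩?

|⟨pq⟩| equals the order of pq. Compute successive powers until reaching e:
  (pq)¹ = pq, (pq)² = q², (pq)³ = pq³, (pq)⁴ = q⁴, (pq)⁵ = pq⁵, (pq)⁶ = q⁶, (pq)⁷ = pq⁷, (pq)⁸ = q⁸, (pq)⁹ = pq⁹, (pq)¹⁰ = q¹⁰, (pq)¹¹ = pq¹¹, (pq)¹² = q¹², (pq)¹³ = pq¹³, (pq)¹⁴ = e.
The smallest positive k with (pq)ᵏ = e is 14, so |⟨pq⟩| = 14.

Answer: 14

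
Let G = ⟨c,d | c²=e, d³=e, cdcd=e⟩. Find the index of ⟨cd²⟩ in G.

First find ord(cd²) by computing successive powers:
  (cd²)¹ = cd², (cd²)² = e.
So |⟨cd²⟩| = ord(cd²) = 2. With |G| = 6, by Lagrange [G : ⟨cd²⟩] = 6/2 = 3.

Answer: 3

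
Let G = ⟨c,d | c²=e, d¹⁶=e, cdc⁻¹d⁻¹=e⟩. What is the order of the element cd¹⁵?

Compute successive powers until reaching e:
  (cd¹⁵)¹ = cd¹⁵, (cd¹⁵)² = d¹⁴, (cd¹⁵)³ = cd¹³, (cd¹⁵)⁴ = d¹², (cd¹⁵)⁵ = cd¹¹, (cd¹⁵)⁶ = d¹⁰, (cd¹⁵)⁷ = cd⁹, (cd¹⁵)⁸ = d⁸, (cd¹⁵)⁹ = cd⁷, (cd¹⁵)¹⁰ = d⁶, (cd¹⁵)¹¹ = cd⁵, (cd¹⁵)¹² = d⁴, (cd¹⁵)¹³ = cd³, (cd¹⁵)¹⁴ = d², (cd¹⁵)¹⁵ = cd, (cd¹⁵)¹⁶ = e.
The smallest positive k with (cd¹⁵)ᵏ = e is 16.

Answer: 16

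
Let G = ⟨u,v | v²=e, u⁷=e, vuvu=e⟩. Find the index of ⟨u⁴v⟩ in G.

First find ord(u⁴v) by computing successive powers:
  (u⁴v)¹ = u⁴v, (u⁴v)² = e.
So |⟨u⁴v⟩| = ord(u⁴v) = 2. With |G| = 14, by Lagrange [G : ⟨u⁴v⟩] = 14/2 = 7.

Answer: 7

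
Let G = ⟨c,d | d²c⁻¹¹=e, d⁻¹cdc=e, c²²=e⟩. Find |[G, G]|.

G' = [G, G] is generated by all commutators. The generator-pair commutators are: [c, d] = c².
The subgroup they normally generate is {e, c², c⁴, c⁶, c⁸, c¹⁰, c¹², c¹⁴, c¹⁶, c¹⁸, c²⁰}, of order 11.
Check: |G/G'| = 44/11 = 4 is the order of the abelianisation.

Answer: 11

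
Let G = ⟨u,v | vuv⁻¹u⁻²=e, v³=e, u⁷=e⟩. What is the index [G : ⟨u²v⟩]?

First find ord(u²v) by computing successive powers:
  (u²v)¹ = u²v, (u²v)² = u⁶v², (u²v)³ = e.
So |⟨u²v⟩| = ord(u²v) = 3. With |G| = 21, by Lagrange [G : ⟨u²v⟩] = 21/3 = 7.

Answer: 7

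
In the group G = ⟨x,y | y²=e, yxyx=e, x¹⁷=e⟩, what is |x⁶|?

Compute successive powers until reaching e:
  (x⁶)¹ = x⁶, (x⁶)² = x¹², (x⁶)³ = x, (x⁶)⁴ = x⁷, (x⁶)⁵ = x¹³, (x⁶)⁶ = x², (x⁶)⁷ = x⁸, (x⁶)⁸ = x¹⁴, (x⁶)⁹ = x³, (x⁶)¹⁰ = x⁹, (x⁶)¹¹ = x¹⁵, (x⁶)¹² = x⁴, (x⁶)¹³ = x¹⁰, (x⁶)¹⁴ = x¹⁶, (x⁶)¹⁵ = x⁵, (x⁶)¹⁶ = x¹¹, (x⁶)¹⁷ = e.
The smallest positive k with (x⁶)ᵏ = e is 17.

Answer: 17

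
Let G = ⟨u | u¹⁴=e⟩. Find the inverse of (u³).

The order of (u³) is 14 (smallest k with (u³)ᵏ = e), so (u³)⁻¹ = (u³)¹³ = u¹¹.
Check: (u³) · (u¹¹) → (u³) · u¹¹ = e, giving e as required.

Answer: u¹¹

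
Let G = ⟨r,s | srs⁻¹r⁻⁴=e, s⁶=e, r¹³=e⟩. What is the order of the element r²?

Compute successive powers until reaching e:
  (r²)¹ = r², (r²)² = r⁴, (r²)³ = r⁶, (r²)⁴ = r⁸, (r²)⁵ = r¹⁰, (r²)⁶ = r¹², (r²)⁷ = r, (r²)⁸ = r³, (r²)⁹ = r⁵, (r²)¹⁰ = r⁷, (r²)¹¹ = r⁹, (r²)¹² = r¹¹, (r²)¹³ = e.
The smallest positive k with (r²)ᵏ = e is 13.

Answer: 13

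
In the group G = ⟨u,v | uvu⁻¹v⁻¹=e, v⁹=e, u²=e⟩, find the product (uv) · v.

Compute (uv) · v by multiplying left to right and reducing via the relations at each step:
  (uv) · v = uv²

Answer: uv²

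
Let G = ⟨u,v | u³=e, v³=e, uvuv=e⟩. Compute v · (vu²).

Compute v · (vu²) by multiplying left to right and reducing via the relations at each step:
  v · v = v²
  (v²) · u² = uv

Answer: uv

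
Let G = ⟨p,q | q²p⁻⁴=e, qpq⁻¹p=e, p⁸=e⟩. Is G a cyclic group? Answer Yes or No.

Every cyclic group is abelian. But p·q = pq while q·p = p³q⁻¹, so p·q ≠ q·p and G is not abelian. Hence G is not cyclic.

Answer: No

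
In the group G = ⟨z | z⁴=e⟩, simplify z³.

Compute successive powers of z, reducing at each step:
  z²: z · z = z²
  z³: (z²) · z = z³

Answer: z³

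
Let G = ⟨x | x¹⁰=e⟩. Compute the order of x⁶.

Compute successive powers until reaching e:
  (x⁶)¹ = x⁶, (x⁶)² = x², (x⁶)³ = x⁸, (x⁶)⁴ = x⁴, (x⁶)⁵ = e.
The smallest positive k with (x⁶)ᵏ = e is 5.

Answer: 5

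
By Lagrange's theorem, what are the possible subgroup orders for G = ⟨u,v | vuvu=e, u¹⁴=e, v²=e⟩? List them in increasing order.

|G| = 28 = 2² · 7. By Lagrange's theorem the order of any subgroup divides 28; the divisors of 28 are 1, 2, 4, 7, 14, 28.

Answer: 1, 2, 4, 7, 14, 28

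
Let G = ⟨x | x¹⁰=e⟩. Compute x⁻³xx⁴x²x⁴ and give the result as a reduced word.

Multiply left to right, reducing at each step:
  (x⁷) · x = x⁸
  (x⁸) · x⁴ = x²
  (x²) · x² = x⁴
  (x⁴) · x⁴ = x⁸

Answer: x⁸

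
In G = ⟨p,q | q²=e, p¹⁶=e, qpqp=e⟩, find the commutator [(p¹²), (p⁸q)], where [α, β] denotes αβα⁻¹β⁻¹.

[(p¹²), (p⁸q)] = (p¹²)·(p⁸q)·(p¹²)⁻¹·(p⁸q)⁻¹.
  (p¹²) · (p⁸q) = p⁴q
  (p⁴q) · (p⁴) = q
  q · (p⁸q) = p⁸

Answer: p⁸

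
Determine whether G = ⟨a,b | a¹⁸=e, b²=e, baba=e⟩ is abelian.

a·b = ab but b·a = a¹⁷b, so a·b ≠ b·a and G is not abelian.

Answer: No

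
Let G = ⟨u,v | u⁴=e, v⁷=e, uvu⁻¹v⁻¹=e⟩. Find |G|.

Enumerate words in the generators, reducing via the relations: the distinct elements are
  {e, u, v, uv, u², u³, v², v³, v⁴, v⁵, v⁶, uv², uv³, uv⁴, uv⁵, uv⁶, u²v, u³v, u²v², u²v³, u²v⁴, u²v⁵, u²v⁶, u³v², u³v³, u³v⁴, u³v⁵, u³v⁶}.
No further products give new elements, so |G| = 28.

Answer: 28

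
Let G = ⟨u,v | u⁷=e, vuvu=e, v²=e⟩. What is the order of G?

Enumerate words in the generators, reducing via the relations: the distinct elements are
  {e, u, v, uv, u², u³, u⁴, u⁵, u⁶, u²v, u³v, u⁴v, u⁵v, u⁶v}.
No further products give new elements, so |G| = 14.

Answer: 14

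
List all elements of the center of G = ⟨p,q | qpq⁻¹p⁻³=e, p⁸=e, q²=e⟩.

An element z ∈ Z(G) iff z commutes with every generator.
For example p⁴ is central: (p⁴)·p = p⁵ = p·(p⁴); (p⁴)·q = p⁴q = q·(p⁴).
Whereas p ∉ Z(G) since p·q = pq ≠ p³q = q·p.
Checking each of the 16 elements this way gives Z(G) = {e, p⁴}, of order 2.

Answer: {e, p⁴}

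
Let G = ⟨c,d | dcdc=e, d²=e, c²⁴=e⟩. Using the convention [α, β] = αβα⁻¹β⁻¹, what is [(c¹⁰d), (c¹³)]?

[(c¹⁰d), (c¹³)] = (c¹⁰d)·(c¹³)·(c¹⁰d)⁻¹·(c¹³)⁻¹.
  (c¹⁰d) · (c¹³) = c²¹d
  (c²¹d) · (c¹⁰d) = c¹¹
  (c¹¹) · (c¹¹) = c²²

Answer: c²²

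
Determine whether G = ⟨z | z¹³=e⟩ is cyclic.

|G| = 13. The element z has order 13 (its powers give 13 distinct elements), so ⟨z⟩ = G and G is cyclic.

Answer: Yes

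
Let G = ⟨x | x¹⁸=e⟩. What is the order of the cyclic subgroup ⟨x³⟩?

|⟨x³⟩| equals the order of x³. Compute successive powers until reaching e:
  (x³)¹ = x³, (x³)² = x⁶, (x³)³ = x⁹, (x³)⁴ = x¹², (x³)⁵ = x¹⁵, (x³)⁶ = e.
The smallest positive k with (x³)ᵏ = e is 6, so |⟨x³⟩| = 6.

Answer: 6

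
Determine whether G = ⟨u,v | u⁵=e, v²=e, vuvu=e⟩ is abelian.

u·v = uv but v·u = u⁴v, so u·v ≠ v·u and G is not abelian.

Answer: No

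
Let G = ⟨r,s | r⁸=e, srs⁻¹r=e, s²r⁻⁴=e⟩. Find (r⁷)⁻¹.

The order of (r⁷) is 8 (smallest k with (r⁷)ᵏ = e), so (r⁷)⁻¹ = (r⁷)⁷ = r.
Check: (r⁷) · r → (r⁷) · r = e, giving e as required.

Answer: r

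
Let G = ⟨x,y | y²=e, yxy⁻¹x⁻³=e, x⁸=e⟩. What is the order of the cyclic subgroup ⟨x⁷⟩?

|⟨x⁷⟩| equals the order of x⁷. Compute successive powers until reaching e:
  (x⁷)¹ = x⁷, (x⁷)² = x⁶, (x⁷)³ = x⁵, (x⁷)⁴ = x⁴, (x⁷)⁵ = x³, (x⁷)⁶ = x², (x⁷)⁷ = x, (x⁷)⁸ = e.
The smallest positive k with (x⁷)ᵏ = e is 8, so |⟨x⁷⟩| = 8.

Answer: 8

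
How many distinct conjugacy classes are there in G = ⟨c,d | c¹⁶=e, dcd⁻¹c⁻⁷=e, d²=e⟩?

The conjugacy classes (representative and size) are:
  [e] (size 1), [c] (size 2), [c¹⁴] (size 2), [c³] (size 2), [c⁴] (size 2), [c¹⁰] (size 2), [c⁸] (size 1), [c⁹] (size 2), [c¹¹] (size 2), [c¹⁰d] (size 8), [cd] (size 8).
Class equation: 1 + 2 + 2 + 2 + 2 + 2 + 1 + 2 + 2 + 8 + 8 = 32 = |G|. So G has 11 conjugacy classes.

Answer: 11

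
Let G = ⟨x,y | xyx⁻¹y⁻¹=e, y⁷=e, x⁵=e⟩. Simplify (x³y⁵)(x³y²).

Compute (x³y⁵) · (x³y²) by multiplying left to right and reducing via the relations at each step:
  (x³y⁵) · x³ = xy⁵
  (xy⁵) · y² = x

Answer: x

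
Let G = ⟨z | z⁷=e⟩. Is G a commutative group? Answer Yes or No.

G has a single generator, so G is cyclic and hence abelian.

Answer: Yes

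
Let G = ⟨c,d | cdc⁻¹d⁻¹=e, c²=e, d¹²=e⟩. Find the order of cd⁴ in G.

Compute successive powers until reaching e:
  (cd⁴)¹ = cd⁴, (cd⁴)² = d⁸, (cd⁴)³ = c, (cd⁴)⁴ = d⁴, (cd⁴)⁵ = cd⁸, (cd⁴)⁶ = e.
The smallest positive k with (cd⁴)ᵏ = e is 6.

Answer: 6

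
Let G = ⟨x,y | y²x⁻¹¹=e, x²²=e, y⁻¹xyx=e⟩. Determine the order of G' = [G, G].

G' = [G, G] is generated by all commutators. The generator-pair commutators are: [x, y] = x².
The subgroup they normally generate is {e, x², x⁴, x⁶, x⁸, x¹⁰, x¹², x¹⁴, x¹⁶, x¹⁸, x²⁰}, of order 11.
Check: |G/G'| = 44/11 = 4 is the order of the abelianisation.

Answer: 11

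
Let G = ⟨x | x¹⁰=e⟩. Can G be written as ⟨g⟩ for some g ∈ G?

|G| = 10. The element x has order 10 (its powers give 10 distinct elements), so ⟨x⟩ = G and G is cyclic.

Answer: Yes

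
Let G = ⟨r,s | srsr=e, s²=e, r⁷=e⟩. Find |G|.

Enumerate words in the generators, reducing via the relations: the distinct elements are
  {e, r, s, rs, r², r³, r⁴, r⁵, r⁶, r²s, r³s, r⁴s, r⁵s, r⁶s}.
No further products give new elements, so |G| = 14.

Answer: 14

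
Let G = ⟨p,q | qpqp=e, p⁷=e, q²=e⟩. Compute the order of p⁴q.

Compute successive powers until reaching e:
  (p⁴q)¹ = p⁴q, (p⁴q)² = e.
The smallest positive k with (p⁴q)ᵏ = e is 2.

Answer: 2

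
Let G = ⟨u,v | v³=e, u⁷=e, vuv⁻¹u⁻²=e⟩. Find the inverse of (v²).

The order of (v²) is 3 (smallest k with (v²)ᵏ = e), so (v²)⁻¹ = (v²)² = v.
Check: (v²) · v → (v²) · v = e, giving e as required.

Answer: v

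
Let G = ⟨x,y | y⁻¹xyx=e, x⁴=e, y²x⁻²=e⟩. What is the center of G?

An element z ∈ Z(G) iff z commutes with every generator.
For example x² is central: (x²)·x = x³ = x·(x²); (x²)·y = y⁻¹ = y·(x²).
Whereas x ∉ Z(G) since x·y = xy ≠ xy⁻¹ = y·x.
Checking each of the 8 elements this way gives Z(G) = {e, x²}, of order 2.

Answer: {e, x²}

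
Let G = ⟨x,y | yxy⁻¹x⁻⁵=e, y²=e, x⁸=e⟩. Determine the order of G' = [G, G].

G' = [G, G] is generated by all commutators. The generator-pair commutators are: [x, y] = x⁴.
The subgroup they normally generate is {e, x⁴}, of order 2.
Check: |G/G'| = 16/2 = 8 is the order of the abelianisation.

Answer: 2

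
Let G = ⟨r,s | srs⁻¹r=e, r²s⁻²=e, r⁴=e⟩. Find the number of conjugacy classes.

The conjugacy classes (representative and size) are:
  [e] (size 1), [r³] (size 2), [r²] (size 1), [s⁻¹] (size 2), [rs] (size 2).
Class equation: 1 + 2 + 1 + 2 + 2 = 8 = |G|. So G has 5 conjugacy classes.

Answer: 5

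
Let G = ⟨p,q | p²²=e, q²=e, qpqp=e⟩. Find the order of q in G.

Compute successive powers until reaching e:
  q¹ = q, q² = e.
The smallest positive k with qᵏ = e is 2.

Answer: 2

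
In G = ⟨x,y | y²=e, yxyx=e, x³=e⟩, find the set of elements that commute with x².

⟨x²⟩ ⊆ C_G(x²) since powers of x² commute with x²; so |C_G(x²)| ≥ |⟨x²⟩| = 3.
By orbit–stabilizer, |C_G(x²)| = |G| / |conj. class of x²| = 6 / 2 = 3.
The 3 elements commuting with x² are {e, x, x²}.

Answer: {e, x, x²}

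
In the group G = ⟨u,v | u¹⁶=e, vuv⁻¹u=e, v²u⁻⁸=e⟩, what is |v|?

Compute successive powers until reaching e:
  v¹ = v, v² = u⁸, v³ = v⁻¹, v⁴ = e.
The smallest positive k with vᵏ = e is 4.

Answer: 4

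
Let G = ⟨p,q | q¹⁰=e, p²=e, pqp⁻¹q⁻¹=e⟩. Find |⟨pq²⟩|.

|⟨pq²⟩| equals the order of pq². Compute successive powers until reaching e:
  (pq²)¹ = pq², (pq²)² = q⁴, (pq²)³ = pq⁶, (pq²)⁴ = q⁸, (pq²)⁵ = p, (pq²)⁶ = q², (pq²)⁷ = pq⁴, (pq²)⁸ = q⁶, (pq²)⁹ = pq⁸, (pq²)¹⁰ = e.
The smallest positive k with (pq²)ᵏ = e is 10, so |⟨pq²⟩| = 10.

Answer: 10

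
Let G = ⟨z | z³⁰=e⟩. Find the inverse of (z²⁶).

The order of (z²⁶) is 15 (smallest k with (z²⁶)ᵏ = e), so (z²⁶)⁻¹ = (z²⁶)¹⁴ = z⁴.
Check: (z²⁶) · (z⁴) → (z²⁶) · z⁴ = e, giving e as required.

Answer: z⁴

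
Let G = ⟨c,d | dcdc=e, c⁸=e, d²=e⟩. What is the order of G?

Enumerate words in the generators, reducing via the relations: the distinct elements are
  {c, d, e, cd, c², c³, c⁴, c⁵, c⁶, c⁷, c²d, c³d, c⁴d, c⁵d, c⁶d, c⁷d}.
No further products give new elements, so |G| = 16.

Answer: 16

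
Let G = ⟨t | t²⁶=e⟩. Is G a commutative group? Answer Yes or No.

G has a single generator, so G is cyclic and hence abelian.

Answer: Yes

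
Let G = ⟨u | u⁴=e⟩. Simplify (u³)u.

Compute (u³) · u by multiplying left to right and reducing via the relations at each step:
  (u³) · u = e

Answer: e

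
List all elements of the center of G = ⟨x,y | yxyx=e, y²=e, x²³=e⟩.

An element z ∈ Z(G) iff z commutes with every generator.
For example e is central: e·x = x = x·e; e·y = y = y·e.
Whereas x ∉ Z(G) since x·y = xy ≠ x²²y = y·x.
Checking each of the 46 elements this way gives Z(G) = {e}, of order 1.

Answer: {e}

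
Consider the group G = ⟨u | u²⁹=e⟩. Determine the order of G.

G is generated by a single element, so G is cyclic. The relator gives u²⁹ = e and no smaller power is forced to be e, so the 29 powers {e, u, u², u³, u⁴, u⁵, u⁶, u⁷, u⁸, u⁹, u²², u²³, u²¹, u²⁰, u²⁴, u²⁵, u²⁶, u²⁷, u²⁸, u¹², u¹³, u¹¹, u¹⁰, u¹⁴, u¹⁵, u¹⁶, u¹⁷, u¹⁸, u¹⁹} are distinct. Hence |G| = 29.

Answer: 29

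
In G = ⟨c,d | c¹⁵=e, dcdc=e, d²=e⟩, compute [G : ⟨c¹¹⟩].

First find ord(c¹¹) by computing successive powers:
  (c¹¹)¹ = c¹¹, (c¹¹)² = c⁷, (c¹¹)³ = c³, (c¹¹)⁴ = c¹⁴, (c¹¹)⁵ = c¹⁰, (c¹¹)⁶ = c⁶, (c¹¹)⁷ = c², (c¹¹)⁸ = c¹³, (c¹¹)⁹ = c⁹, (c¹¹)¹⁰ = c⁵, (c¹¹)¹¹ = c, (c¹¹)¹² = c¹², (c¹¹)¹³ = c⁸, (c¹¹)¹⁴ = c⁴, (c¹¹)¹⁵ = e.
So |⟨c¹¹⟩| = ord(c¹¹) = 15. With |G| = 30, by Lagrange [G : ⟨c¹¹⟩] = 30/15 = 2.

Answer: 2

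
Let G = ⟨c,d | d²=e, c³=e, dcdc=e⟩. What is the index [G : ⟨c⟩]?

First find ord(c) by computing successive powers:
  c¹ = c, c² = c², c³ = e.
So |⟨c⟩| = ord(c) = 3. With |G| = 6, by Lagrange [G : ⟨c⟩] = 6/3 = 2.

Answer: 2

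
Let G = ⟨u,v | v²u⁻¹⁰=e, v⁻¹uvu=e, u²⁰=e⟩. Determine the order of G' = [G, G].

G' = [G, G] is generated by all commutators. The generator-pair commutators are: [u, v] = u².
The subgroup they normally generate is {e, u², u⁴, u⁶, u⁸, u¹⁰, u¹², u¹⁴, u¹⁶, u¹⁸}, of order 10.
Check: |G/G'| = 40/10 = 4 is the order of the abelianisation.

Answer: 10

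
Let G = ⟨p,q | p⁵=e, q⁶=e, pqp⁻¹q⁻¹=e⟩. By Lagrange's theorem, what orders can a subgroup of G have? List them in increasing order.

|G| = 30 = 2 · 3 · 5. By Lagrange's theorem the order of any subgroup divides 30; the divisors of 30 are 1, 2, 3, 5, 6, 10, 15, 30.

Answer: 1, 2, 3, 5, 6, 10, 15, 30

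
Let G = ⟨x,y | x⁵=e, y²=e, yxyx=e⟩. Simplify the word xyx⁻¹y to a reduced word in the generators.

Multiply left to right, reducing at each step:
  x · y = xy
  (xy) · x⁻¹ = x²y
  (x²y) · y = x²

Answer: x²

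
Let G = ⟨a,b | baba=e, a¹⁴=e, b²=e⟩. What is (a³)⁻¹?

The order of (a³) is 14 (smallest k with (a³)ᵏ = e), so (a³)⁻¹ = (a³)¹³ = a¹¹.
Check: (a³) · (a¹¹) → (a³) · a¹¹ = e, giving e as required.

Answer: a¹¹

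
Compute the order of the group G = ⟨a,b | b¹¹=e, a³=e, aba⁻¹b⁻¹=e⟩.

Enumerate words in the generators, reducing via the relations: the distinct elements are
  {a, b, e, ab, a², b², b³, b⁴, b⁵, b⁶, b⁷, b⁸, b⁹, ab², ab³, ab⁴, ab⁵, ab⁶, ab⁷, ab⁸, ab⁹, a²b, b¹⁰, ab¹⁰, a²b², a²b³, a²b⁴, a²b⁵, a²b⁶, a²b⁷, a²b⁸, a²b⁹, a²b¹⁰}.
No further products give new elements, so |G| = 33.

Answer: 33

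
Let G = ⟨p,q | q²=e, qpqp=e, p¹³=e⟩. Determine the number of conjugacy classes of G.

The conjugacy classes (representative and size) are:
  [e] (size 1), [p¹²] (size 2), [p¹¹] (size 2), [p³] (size 2), [p⁴] (size 2), [p⁸] (size 2), [p⁶] (size 2), [q] (size 13).
Class equation: 1 + 2 + 2 + 2 + 2 + 2 + 2 + 13 = 26 = |G|. So G has 8 conjugacy classes.

Answer: 8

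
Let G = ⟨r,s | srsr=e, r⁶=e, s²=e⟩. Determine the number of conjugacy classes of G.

The conjugacy classes (representative and size) are:
  [e] (size 1), [r⁵] (size 2), [r⁴] (size 2), [r³] (size 1), [s] (size 3), [r³s] (size 3).
Class equation: 1 + 2 + 2 + 1 + 3 + 3 = 12 = |G|. So G has 6 conjugacy classes.

Answer: 6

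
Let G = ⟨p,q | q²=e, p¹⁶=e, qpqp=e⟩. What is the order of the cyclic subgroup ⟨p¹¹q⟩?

|⟨p¹¹q⟩| equals the order of p¹¹q. Compute successive powers until reaching e:
  (p¹¹q)¹ = p¹¹q, (p¹¹q)² = e.
The smallest positive k with (p¹¹q)ᵏ = e is 2, so |⟨p¹¹q⟩| = 2.

Answer: 2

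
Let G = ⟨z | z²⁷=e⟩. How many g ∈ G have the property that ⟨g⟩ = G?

G is cyclic of order 27. An element generates G iff its order is 27, and a cyclic group of order 27 has exactly φ(27) = 18 such elements.

Answer: 18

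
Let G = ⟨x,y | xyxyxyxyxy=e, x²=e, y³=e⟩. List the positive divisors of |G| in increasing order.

|G| = 60 = 2² · 3 · 5. By Lagrange's theorem the order of any subgroup divides 60; the divisors of 60 are 1, 2, 3, 4, 5, 6, 10, 12, 15, 20, 30, 60.

Answer: 1, 2, 3, 4, 5, 6, 10, 12, 15, 20, 30, 60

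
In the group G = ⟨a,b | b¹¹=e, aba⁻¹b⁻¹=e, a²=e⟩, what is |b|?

Compute successive powers until reaching e:
  b¹ = b, b² = b², b³ = b³, b⁴ = b⁴, b⁵ = b⁵, b⁶ = b⁶, b⁷ = b⁷, b⁸ = b⁸, b⁹ = b⁹, b¹⁰ = b¹⁰, b¹¹ = e.
The smallest positive k with bᵏ = e is 11.

Answer: 11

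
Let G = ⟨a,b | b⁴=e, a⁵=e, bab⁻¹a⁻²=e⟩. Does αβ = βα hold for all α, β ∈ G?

a·b = ab but b·a = a²b, so a·b ≠ b·a and G is not abelian.

Answer: No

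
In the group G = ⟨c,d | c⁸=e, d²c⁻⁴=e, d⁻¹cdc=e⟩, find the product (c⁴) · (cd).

Compute (c⁴) · (cd) by multiplying left to right and reducing via the relations at each step:
  (c⁴) · c = c⁵
  (c⁵) · d = cd⁻¹

Answer: cd⁻¹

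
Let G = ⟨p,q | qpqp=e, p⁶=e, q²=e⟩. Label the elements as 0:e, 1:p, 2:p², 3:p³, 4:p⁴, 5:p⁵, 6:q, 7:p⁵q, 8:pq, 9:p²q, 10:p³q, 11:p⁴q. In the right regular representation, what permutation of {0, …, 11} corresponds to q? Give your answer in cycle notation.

(0 6)(1 8)(2 9)(3 10)(4 11)(5 7)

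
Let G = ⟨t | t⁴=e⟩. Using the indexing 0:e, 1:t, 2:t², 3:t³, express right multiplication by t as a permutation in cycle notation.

(0 1 2 3)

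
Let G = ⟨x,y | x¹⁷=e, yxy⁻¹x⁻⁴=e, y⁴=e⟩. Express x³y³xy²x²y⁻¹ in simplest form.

Multiply left to right, reducing at each step:
  (x³) · y³ = x³y³
  (x³y³) · x = x¹⁶y³
  (x¹⁶y³) · y² = x¹⁶y
  (x¹⁶y) · x² = x⁷y
  (x⁷y) · y⁻¹ = x⁷

Answer: x⁷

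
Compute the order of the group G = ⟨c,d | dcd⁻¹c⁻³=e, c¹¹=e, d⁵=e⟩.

Enumerate words in the generators, reducing via the relations: the distinct elements are
  {c, d, e, cd, c², c³, c⁴, c⁵, c⁶, c⁷, c⁸, c⁹, d², d³, d⁴, cd², cd³, cd⁴, c²d, c³d, c¹⁰, c⁴d, c⁵d, c⁶d, c⁷d, c⁸d, c⁹d, c²d², c²d³, c²d⁴, c³d², c³d³, c³d⁴, c¹⁰d, c⁴d², c⁴d³, c⁴d⁴, c⁵d², c⁵d³, c⁵d⁴, c⁶d², c⁶d³, c⁶d⁴, c⁷d², c⁷d³, c⁷d⁴, c⁸d², c⁸d³, c⁸d⁴, c⁹d², c⁹d³, c⁹d⁴, c¹⁰d², c¹⁰d³, c¹⁰d⁴}.
No further products give new elements, so |G| = 55.

Answer: 55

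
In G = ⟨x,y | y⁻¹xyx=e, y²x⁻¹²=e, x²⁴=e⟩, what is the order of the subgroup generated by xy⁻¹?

|⟨xy⁻¹⟩| equals the order of xy⁻¹. Compute successive powers until reaching e:
  (xy⁻¹)¹ = xy⁻¹, (xy⁻¹)² = x¹², (xy⁻¹)³ = xy, (xy⁻¹)⁴ = e.
The smallest positive k with (xy⁻¹)ᵏ = e is 4, so |⟨xy⁻¹⟩| = 4.

Answer: 4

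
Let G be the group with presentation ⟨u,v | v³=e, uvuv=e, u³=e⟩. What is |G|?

Enumerate words in the generators, reducing via the relations: the distinct elements are
  {e, u, v, uv, u², v², uv², u²v, vu², v²u, uv²u, u²v²}.
No further products give new elements, so |G| = 12.

Answer: 12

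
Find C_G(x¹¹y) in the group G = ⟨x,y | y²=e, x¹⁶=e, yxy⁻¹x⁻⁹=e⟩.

⟨x¹¹y⟩ ⊆ C_G(x¹¹y) since powers of x¹¹y commute with x¹¹y; so |C_G(x¹¹y)| ≥ |⟨x¹¹y⟩| = 16.
By orbit–stabilizer, |C_G(x¹¹y)| = |G| / |conj. class of x¹¹y| = 32 / 2 = 16.
The 16 elements commuting with x¹¹y are {e, x², x⁴, x⁶, x⁸, x¹⁰, x¹², x¹⁴, x⁹y, xy, x¹¹y, x³y, x¹³y, x⁵y, x¹⁵y, x⁷y}.

Answer: {e, x², x⁴, x⁶, x⁸, x¹⁰, x¹², x¹⁴, x⁹y, xy, x¹¹y, x³y, x¹³y, x⁵y, x¹⁵y, x⁷y}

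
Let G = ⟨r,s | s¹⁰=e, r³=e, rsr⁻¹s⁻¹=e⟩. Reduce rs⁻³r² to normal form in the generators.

Multiply left to right, reducing at each step:
  r · s⁻³ = rs⁷
  (rs⁷) · r² = s⁷

Answer: s⁷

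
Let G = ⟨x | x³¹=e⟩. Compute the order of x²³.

Compute successive powers until reaching e:
  (x²³)¹ = x²³, (x²³)² = x¹⁵, (x²³)³ = x⁷, (x²³)⁴ = x³⁰, (x²³)⁵ = x²², (x²³)⁶ = x¹⁴, (x²³)⁷ = x⁶, (x²³)⁸ = x²⁹, (x²³)⁹ = x²¹, (x²³)¹⁰ = x¹³, (x²³)¹¹ = x⁵, (x²³)¹² = x²⁸, (x²³)¹³ = x²⁰, (x²³)¹⁴ = x¹², (x²³)¹⁵ = x⁴, (x²³)¹⁶ = x²⁷, (x²³)¹⁷ = x¹⁹, (x²³)¹⁸ = x¹¹, (x²³)¹⁹ = x³, (x²³)²⁰ = x²⁶, (x²³)²¹ = x¹⁸, (x²³)²² = x¹⁰, (x²³)²³ = x², (x²³)²⁴ = x²⁵, (x²³)²⁵ = x¹⁷, (x²³)²⁶ = x⁹, (x²³)²⁷ = x, (x²³)²⁸ = x²⁴, (x²³)²⁹ = x¹⁶, (x²³)³⁰ = x⁸, (x²³)³¹ = e.
The smallest positive k with (x²³)ᵏ = e is 31.

Answer: 31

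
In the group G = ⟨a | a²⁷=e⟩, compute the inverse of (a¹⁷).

The order of (a¹⁷) is 27 (smallest k with (a¹⁷)ᵏ = e), so (a¹⁷)⁻¹ = (a¹⁷)²⁶ = a¹⁰.
Check: (a¹⁷) · (a¹⁰) → (a¹⁷) · a¹⁰ = e, giving e as required.

Answer: a¹⁰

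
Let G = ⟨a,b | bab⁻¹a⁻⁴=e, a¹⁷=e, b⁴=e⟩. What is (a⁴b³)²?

Compute successive powers of (a⁴b³), reducing at each step:
  (a⁴b³)²: (a⁴b³) · a⁴ = a⁵b³;   (a⁵b³) · b³ = a⁵b²

Answer: a⁵b²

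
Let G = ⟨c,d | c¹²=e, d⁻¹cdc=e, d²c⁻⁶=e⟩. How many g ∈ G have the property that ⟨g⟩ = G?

⟨g⟩ = G would require ord(g) = |G| = 24, but the maximum element order in G is 12 < 24. So G is not cyclic and no single element generates it: the count is 0.

Answer: 0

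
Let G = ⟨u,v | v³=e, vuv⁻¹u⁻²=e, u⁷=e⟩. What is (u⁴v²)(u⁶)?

Compute (u⁴v²) · (u⁶) by multiplying left to right and reducing via the relations at each step:
  (u⁴v²) · u⁶ = v²

Answer: v²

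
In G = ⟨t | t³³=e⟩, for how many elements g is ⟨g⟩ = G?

G is cyclic of order 33. An element generates G iff its order is 33, and a cyclic group of order 33 has exactly φ(33) = 20 such elements.

Answer: 20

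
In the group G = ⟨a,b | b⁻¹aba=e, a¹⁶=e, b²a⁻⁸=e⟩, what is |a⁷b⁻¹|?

Compute successive powers until reaching e:
  (a⁷b⁻¹)¹ = a⁷b⁻¹, (a⁷b⁻¹)² = a⁸, (a⁷b⁻¹)³ = a⁷b, (a⁷b⁻¹)⁴ = e.
The smallest positive k with (a⁷b⁻¹)ᵏ = e is 4.

Answer: 4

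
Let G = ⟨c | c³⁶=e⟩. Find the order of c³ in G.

Compute successive powers until reaching e:
  (c³)¹ = c³, (c³)² = c⁶, (c³)³ = c⁹, (c³)⁴ = c¹², (c³)⁵ = c¹⁵, (c³)⁶ = c¹⁸, (c³)⁷ = c²¹, (c³)⁸ = c²⁴, (c³)⁹ = c²⁷, (c³)¹⁰ = c³⁰, (c³)¹¹ = c³³, (c³)¹² = e.
The smallest positive k with (c³)ᵏ = e is 12.

Answer: 12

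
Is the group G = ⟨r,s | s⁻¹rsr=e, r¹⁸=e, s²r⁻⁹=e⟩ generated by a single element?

Every cyclic group is abelian. But r·s = rs while s·r = r⁸s⁻¹, so r·s ≠ s·r and G is not abelian. Hence G is not cyclic.

Answer: No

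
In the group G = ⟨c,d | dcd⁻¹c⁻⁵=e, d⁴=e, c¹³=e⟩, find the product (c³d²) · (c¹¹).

Compute (c³d²) · (c¹¹) by multiplying left to right and reducing via the relations at each step:
  (c³d²) · c¹¹ = c⁵d²

Answer: c⁵d²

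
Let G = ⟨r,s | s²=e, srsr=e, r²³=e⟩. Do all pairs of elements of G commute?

r·s = rs but s·r = r²²s, so r·s ≠ s·r and G is not abelian.

Answer: No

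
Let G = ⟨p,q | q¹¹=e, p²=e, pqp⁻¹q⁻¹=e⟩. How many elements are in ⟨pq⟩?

|⟨pq⟩| equals the order of pq. Compute successive powers until reaching e:
  (pq)¹ = pq, (pq)² = q², (pq)³ = pq³, (pq)⁴ = q⁴, (pq)⁵ = pq⁵, (pq)⁶ = q⁶, (pq)⁷ = pq⁷, (pq)⁸ = q⁸, (pq)⁹ = pq⁹, (pq)¹⁰ = q¹⁰, (pq)¹¹ = p, (pq)¹² = q, (pq)¹³ = pq², (pq)¹⁴ = q³, (pq)¹⁵ = pq⁴, (pq)¹⁶ = q⁵, (pq)¹⁷ = pq⁶, (pq)¹⁸ = q⁷, (pq)¹⁹ = pq⁸, (pq)²⁰ = q⁹, (pq)²¹ = pq¹⁰, (pq)²² = e.
The smallest positive k with (pq)ᵏ = e is 22, so |⟨pq⟩| = 22.

Answer: 22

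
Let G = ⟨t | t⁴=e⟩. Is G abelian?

G has a single generator, so G is cyclic and hence abelian.

Answer: Yes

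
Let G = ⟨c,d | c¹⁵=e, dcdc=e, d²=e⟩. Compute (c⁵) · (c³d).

Compute (c⁵) · (c³d) by multiplying left to right and reducing via the relations at each step:
  (c⁵) · c³ = c⁸
  (c⁸) · d = c⁸d

Answer: c⁸d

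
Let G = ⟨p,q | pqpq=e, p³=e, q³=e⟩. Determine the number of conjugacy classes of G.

The conjugacy classes (representative and size) are:
  [e] (size 1), [qp²] (size 4), [q²p] (size 4), [p²q²] (size 3).
Class equation: 1 + 4 + 4 + 3 = 12 = |G|. So G has 4 conjugacy classes.

Answer: 4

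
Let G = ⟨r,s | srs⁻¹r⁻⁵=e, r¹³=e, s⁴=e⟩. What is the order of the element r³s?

Compute successive powers until reaching e:
  (r³s)¹ = r³s, (r³s)² = r⁵s², (r³s)³ = r²s³, (r³s)⁴ = e.
The smallest positive k with (r³s)ᵏ = e is 4.

Answer: 4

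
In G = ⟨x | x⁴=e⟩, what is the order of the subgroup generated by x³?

|⟨x³⟩| equals the order of x³. Compute successive powers until reaching e:
  (x³)¹ = x³, (x³)² = x², (x³)³ = x, (x³)⁴ = e.
The smallest positive k with (x³)ᵏ = e is 4, so |⟨x³⟩| = 4.

Answer: 4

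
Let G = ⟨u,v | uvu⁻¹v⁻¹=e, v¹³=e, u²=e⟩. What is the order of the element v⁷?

Compute successive powers until reaching e:
  (v⁷)¹ = v⁷, (v⁷)² = v, (v⁷)³ = v⁸, (v⁷)⁴ = v², (v⁷)⁵ = v⁹, (v⁷)⁶ = v³, (v⁷)⁷ = v¹⁰, (v⁷)⁸ = v⁴, (v⁷)⁹ = v¹¹, (v⁷)¹⁰ = v⁵, (v⁷)¹¹ = v¹², (v⁷)¹² = v⁶, (v⁷)¹³ = e.
The smallest positive k with (v⁷)ᵏ = e is 13.

Answer: 13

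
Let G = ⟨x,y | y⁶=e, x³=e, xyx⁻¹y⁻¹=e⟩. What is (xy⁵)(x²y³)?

Compute (xy⁵) · (x²y³) by multiplying left to right and reducing via the relations at each step:
  (xy⁵) · x² = y⁵
  (y⁵) · y³ = y²

Answer: y²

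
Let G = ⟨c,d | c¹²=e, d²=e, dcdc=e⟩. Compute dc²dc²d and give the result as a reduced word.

Multiply left to right, reducing at each step:
  d · c² = c¹⁰d
  (c¹⁰d) · d = c¹⁰
  (c¹⁰) · c² = e
  e · d = d

Answer: d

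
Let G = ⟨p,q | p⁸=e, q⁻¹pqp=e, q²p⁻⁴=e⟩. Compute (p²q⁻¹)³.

Compute successive powers of (p²q⁻¹), reducing at each step:
  (p²q⁻¹)²: (p²q⁻¹) · p² = q⁻¹;   (q⁻¹) · q⁻¹ = p⁴
  (p²q⁻¹)³: (p⁴) · p² = p⁶;   (p⁶) · q⁻¹ = p²q

Answer: p²q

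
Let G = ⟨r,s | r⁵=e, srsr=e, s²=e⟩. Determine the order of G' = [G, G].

G' = [G, G] is generated by all commutators. The generator-pair commutators are: [r, s] = r².
The subgroup they normally generate is {e, r, r², r³, r⁴}, of order 5.
Check: |G/G'| = 10/5 = 2 is the order of the abelianisation.

Answer: 5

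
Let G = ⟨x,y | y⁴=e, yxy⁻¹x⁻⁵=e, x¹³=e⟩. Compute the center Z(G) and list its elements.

An element z ∈ Z(G) iff z commutes with every generator.
For example e is central: e·x = x = x·e; e·y = y = y·e.
Whereas x ∉ Z(G) since x·y = xy ≠ x⁵y = y·x.
Checking each of the 52 elements this way gives Z(G) = {e}, of order 1.

Answer: {e}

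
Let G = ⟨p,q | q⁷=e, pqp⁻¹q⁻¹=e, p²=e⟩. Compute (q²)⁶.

Compute successive powers of (q²), reducing at each step:
  (q²)²: (q²) · q² = q⁴
  (q²)³: (q⁴) · q² = q⁶
  (q²)⁴: (q⁶) · q² = q
  (q²)⁵: q · q² = q³
  (q²)⁶: (q³) · q² = q⁵

Answer: q⁵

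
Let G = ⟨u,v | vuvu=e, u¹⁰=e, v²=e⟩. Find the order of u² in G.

Compute successive powers until reaching e:
  (u²)¹ = u², (u²)² = u⁴, (u²)³ = u⁶, (u²)⁴ = u⁸, (u²)⁵ = e.
The smallest positive k with (u²)ᵏ = e is 5.

Answer: 5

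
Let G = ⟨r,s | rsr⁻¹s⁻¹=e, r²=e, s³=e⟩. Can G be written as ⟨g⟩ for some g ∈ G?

|G| = 6. The element rs has order 6 (its powers give 6 distinct elements), so ⟨rs⟩ = G and G is cyclic.

Answer: Yes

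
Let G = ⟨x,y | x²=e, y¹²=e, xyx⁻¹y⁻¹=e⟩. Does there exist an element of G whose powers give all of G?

|G| = 24, but the maximum element order in G is 12 < 24. No single element generates all of G, so G is not cyclic.

Answer: No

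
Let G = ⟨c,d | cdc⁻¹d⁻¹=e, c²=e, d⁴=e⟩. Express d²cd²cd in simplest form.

Multiply left to right, reducing at each step:
  (d²) · c = cd²
  (cd²) · d² = c
  c · c = e
  e · d = d

Answer: d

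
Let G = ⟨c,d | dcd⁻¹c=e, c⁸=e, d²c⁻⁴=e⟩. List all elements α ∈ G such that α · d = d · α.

⟨d⟩ ⊆ C_G(d) since powers of d commute with d; so |C_G(d)| ≥ |⟨d⟩| = 4.
By orbit–stabilizer, |C_G(d)| = |G| / |conj. class of d| = 16 / 4 = 4.
The 4 elements commuting with d are {e, c⁴, d, d⁻¹}.

Answer: {e, c⁴, d, d⁻¹}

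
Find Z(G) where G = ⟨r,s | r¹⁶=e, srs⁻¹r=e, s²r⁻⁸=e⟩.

An element z ∈ Z(G) iff z commutes with every generator.
For example r⁸ is central: (r⁸)·r = r⁹ = r·(r⁸); (r⁸)·s = s⁻¹ = s·(r⁸).
Whereas r ∉ Z(G) since r·s = rs ≠ r⁷s⁻¹ = s·r.
Checking each of the 32 elements this way gives Z(G) = {e, r⁸}, of order 2.

Answer: {e, r⁸}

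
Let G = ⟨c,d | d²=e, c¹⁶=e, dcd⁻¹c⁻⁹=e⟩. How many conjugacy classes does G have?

The conjugacy classes (representative and size) are:
  [e] (size 1), [c⁹] (size 2), [c²] (size 1), [c³] (size 2), [c⁴] (size 1), [c¹³] (size 2), [c⁶] (size 1), [c¹⁵] (size 2), [c⁸] (size 1), [c¹⁰] (size 1), [c¹²] (size 1), [c¹⁴] (size 1), [d] (size 2), [cd] (size 2), [c²d] (size 2), [c¹¹d] (size 2), [c⁴d] (size 2), [c¹³d] (size 2), [c¹⁴d] (size 2), [c¹⁵d] (size 2).
Class equation: 1 + 2 + 1 + 2 + 1 + 2 + 1 + 2 + 1 + 1 + 1 + 1 + 2 + 2 + 2 + 2 + 2 + 2 + 2 + 2 = 32 = |G|. So G has 20 conjugacy classes.

Answer: 20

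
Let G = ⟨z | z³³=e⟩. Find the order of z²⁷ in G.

Compute successive powers until reaching e:
  (z²⁷)¹ = z²⁷, (z²⁷)² = z²¹, (z²⁷)³ = z¹⁵, (z²⁷)⁴ = z⁹, (z²⁷)⁵ = z³, (z²⁷)⁶ = z³⁰, (z²⁷)⁷ = z²⁴, (z²⁷)⁸ = z¹⁸, (z²⁷)⁹ = z¹², (z²⁷)¹⁰ = z⁶, (z²⁷)¹¹ = e.
The smallest positive k with (z²⁷)ᵏ = e is 11.

Answer: 11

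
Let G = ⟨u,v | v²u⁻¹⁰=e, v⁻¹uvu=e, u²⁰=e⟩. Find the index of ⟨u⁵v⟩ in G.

First find ord(u⁵v) by computing successive powers:
  (u⁵v)¹ = u⁵v, (u⁵v)² = u¹⁰, (u⁵v)³ = u⁵v⁻¹, (u⁵v)⁴ = e.
So |⟨u⁵v⟩| = ord(u⁵v) = 4. With |G| = 40, by Lagrange [G : ⟨u⁵v⟩] = 40/4 = 10.

Answer: 10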